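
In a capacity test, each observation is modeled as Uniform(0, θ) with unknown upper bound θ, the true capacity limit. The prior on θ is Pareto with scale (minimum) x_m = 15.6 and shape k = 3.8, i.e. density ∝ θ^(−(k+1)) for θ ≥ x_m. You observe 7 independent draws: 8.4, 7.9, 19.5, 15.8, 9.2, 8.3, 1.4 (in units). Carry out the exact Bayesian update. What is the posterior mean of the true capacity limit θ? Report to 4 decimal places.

A Pareto(scale x_m, shape k) prior on the upper bound θ of Uniform(0, θ) is conjugate: posterior is Pareto(max(x_m, max xᵢ), k + n).
Sample maximum = 19.5; prior scale x_m = 15.6 → posterior scale = max = 19.5.
Posterior shape = 3.8 + 7 = 10.8.
E[θ|data] = k·x_m/(k−1) = 10.8·19.5/9.8 = 21.4898.

21.4898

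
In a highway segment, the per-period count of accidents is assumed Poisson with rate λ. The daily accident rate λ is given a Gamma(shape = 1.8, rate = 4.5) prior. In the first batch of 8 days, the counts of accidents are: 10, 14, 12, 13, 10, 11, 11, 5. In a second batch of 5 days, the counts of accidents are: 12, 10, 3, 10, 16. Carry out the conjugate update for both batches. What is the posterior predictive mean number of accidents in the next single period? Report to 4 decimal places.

With a Gamma(shape α, rate β) prior, the Poisson likelihood is conjugate: the posterior is Gamma(α + ΣXᵢ, β + n).
Batch 1: sum of counts S = 86 over n = 8 days.
After batch 1: Gamma(α+S, β+n) = Gamma(1.8+86, 4.5+8) = Gamma(87.8, 12.5).
Batch 2: sum of counts S = 51 over n = 5 days.
After batch 2: Gamma(α+S, β+n) = Gamma(87.8+51, 12.5+5) = Gamma(138.8, 17.5).
The predictive distribution for one future period is NegBinom with mean α/β = 7.9314.

7.9314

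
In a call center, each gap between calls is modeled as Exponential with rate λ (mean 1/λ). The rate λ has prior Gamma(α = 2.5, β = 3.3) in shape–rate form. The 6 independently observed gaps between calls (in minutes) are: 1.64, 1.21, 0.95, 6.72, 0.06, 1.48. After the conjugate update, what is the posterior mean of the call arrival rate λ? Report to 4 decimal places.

0.5534

With a Gamma(shape α, rate β) prior on the exponential rate λ, the posterior after n observations with total T = Σxᵢ is Gamma(α+n, β+T).
Sum of observations T = 12.06 minutes; n = 6.
Posterior: Gamma(2.5+6, 3.3+12.06) = Gamma(8.5, 15.36).
Posterior mean of λ = α/β = 8.5/15.36 = 0.5534.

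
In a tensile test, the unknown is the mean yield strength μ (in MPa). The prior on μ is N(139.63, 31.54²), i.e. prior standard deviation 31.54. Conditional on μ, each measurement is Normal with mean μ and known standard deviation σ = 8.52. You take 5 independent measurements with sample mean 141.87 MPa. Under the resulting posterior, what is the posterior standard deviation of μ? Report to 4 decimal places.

3.7828

For Normal data with known variance σ², a Normal(μ₀, σ₀²) prior on μ is conjugate. Posterior precision = 1/σ₀² + n/σ²; posterior mean is the precision-weighted average of μ₀ and x̄.
σ₀² = 31.54² = 994.7716, σ² = 8.52² = 72.5904; σ² + n·σ₀² = 72.5904 + 5·994.7716 = 5046.4484.
Posterior precision = 1/σ₀² + n/σ² = 1/994.7716 + 5/72.5904 = (σ² + n·σ₀²)/(σ₀²σ²) = 5046.4484/(994.7716·72.5904); posterior variance σₙ² = σ₀²σ²/(σ² + n·σ₀²) = 994.7716·72.5904/5046.4484 = 14.309245.
Posterior SD = √σₙ² = √(994.7716·72.5904/5046.4484) = 3.7828.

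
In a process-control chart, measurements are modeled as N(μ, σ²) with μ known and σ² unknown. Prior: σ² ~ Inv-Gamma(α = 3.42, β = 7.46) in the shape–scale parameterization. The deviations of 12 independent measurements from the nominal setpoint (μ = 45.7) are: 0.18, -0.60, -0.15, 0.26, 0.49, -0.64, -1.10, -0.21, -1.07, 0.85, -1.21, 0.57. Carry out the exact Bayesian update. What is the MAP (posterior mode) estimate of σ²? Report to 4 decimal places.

1.0059

With known mean μ and an Inverse-Gamma(α, β) prior on σ², the Normal likelihood is conjugate: posterior is Inv-Gamma(α + n/2, β + Σ(xᵢ−μ)²/2).
Σ(xᵢ−μ)² = (0.18)² + (-0.60)² + (-0.15)² + (0.26)² + (0.49)² + (-0.64)² + (-1.10)² + (-0.21)² + (-1.07)² + (0.85)² + (-1.21)² + (0.57)² = 6.0427.
Posterior: Inv-Gamma(3.42 + 12/2, 7.46 + 6.0427/2) = Inv-Gamma(9.42, 10.48135).
Mode = β/(α+1) = 10.48135/10.42 = 1.0059.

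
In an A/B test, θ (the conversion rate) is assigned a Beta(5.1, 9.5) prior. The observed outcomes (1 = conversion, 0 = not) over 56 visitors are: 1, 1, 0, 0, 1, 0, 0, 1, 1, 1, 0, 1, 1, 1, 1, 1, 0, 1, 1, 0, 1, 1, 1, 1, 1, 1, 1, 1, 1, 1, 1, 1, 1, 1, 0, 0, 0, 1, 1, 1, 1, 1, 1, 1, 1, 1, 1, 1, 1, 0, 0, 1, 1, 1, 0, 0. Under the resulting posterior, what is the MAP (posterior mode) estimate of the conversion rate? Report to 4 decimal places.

0.6720

The Beta prior is conjugate to a Binomial/Bernoulli likelihood; the update adds successes to α and failures to β.
Posterior: Beta(α+k, β+n−k) = Beta(5.1+42, 9.5+14) = Beta(47.1, 23.5).
Mode of Beta(a,b) for a,b>1 is (a−1)/(a+b−2) = 46.1/68.6 = 0.6720.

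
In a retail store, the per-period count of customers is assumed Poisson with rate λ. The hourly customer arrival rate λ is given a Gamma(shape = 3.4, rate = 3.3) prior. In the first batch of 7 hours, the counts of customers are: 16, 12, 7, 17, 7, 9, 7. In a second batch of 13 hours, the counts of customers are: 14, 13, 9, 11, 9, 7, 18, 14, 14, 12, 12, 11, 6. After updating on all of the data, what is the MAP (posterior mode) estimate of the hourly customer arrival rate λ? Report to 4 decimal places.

9.7597

With a Gamma(shape α, rate β) prior, the Poisson likelihood is conjugate: the posterior is Gamma(α + ΣXᵢ, β + n).
Batch 1: sum of counts S = 75 over n = 7 hours.
After batch 1: Gamma(α+S, β+n) = Gamma(3.4+75, 3.3+7) = Gamma(78.4, 10.3).
Batch 2: sum of counts S = 150 over n = 13 hours.
After batch 2: Gamma(α+S, β+n) = Gamma(78.4+150, 10.3+13) = Gamma(228.4, 23.3).
Mode of Gamma(α,β) for α≥1 is (α−1)/β = 227.4/23.3 = 9.7597.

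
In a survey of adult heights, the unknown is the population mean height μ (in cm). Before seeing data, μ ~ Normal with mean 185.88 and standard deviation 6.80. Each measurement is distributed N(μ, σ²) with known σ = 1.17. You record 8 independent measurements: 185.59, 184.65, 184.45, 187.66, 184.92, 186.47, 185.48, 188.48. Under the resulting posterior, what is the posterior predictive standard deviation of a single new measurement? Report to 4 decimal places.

1.2407

For Normal data with known variance σ², a Normal(μ₀, σ₀²) prior on μ is conjugate. Posterior precision = 1/σ₀² + n/σ²; posterior mean is the precision-weighted average of μ₀ and x̄.
σ₀² = 6.80² = 46.24, σ² = 1.17² = 1.3689; σ² + n·σ₀² = 1.3689 + 8·46.24 = 371.2889.
Posterior precision = 1/σ₀² + n/σ² = 1/46.24 + 8/1.3689 = (σ² + n·σ₀²)/(σ₀²σ²) = 371.2889/(46.24·1.3689); posterior variance σₙ² = σ₀²σ²/(σ² + n·σ₀²) = 46.24·1.3689/371.2889 = 0.170482.
Predictive variance for one new observation = σₙ² + σ² = 46.24·1.3689/371.2889 + 1.3689 = σ²·(σ₀² + 371.2889)/371.2889 = 1.3689·417.5289/371.2889 = 1.539382; SD = √(1.3689·417.5289/371.2889) = 1.2407.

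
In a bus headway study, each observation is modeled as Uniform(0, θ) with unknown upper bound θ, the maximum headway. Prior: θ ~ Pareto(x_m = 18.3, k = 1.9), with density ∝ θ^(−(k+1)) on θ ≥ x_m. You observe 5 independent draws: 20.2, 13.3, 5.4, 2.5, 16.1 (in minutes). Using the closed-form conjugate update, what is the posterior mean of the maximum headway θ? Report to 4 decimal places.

23.6237

A Pareto(scale x_m, shape k) prior on the upper bound θ of Uniform(0, θ) is conjugate: posterior is Pareto(max(x_m, max xᵢ), k + n).
Sample maximum = 20.2; prior scale x_m = 18.3 → posterior scale = max = 20.2.
Posterior shape = 1.9 + 5 = 6.9.
E[θ|data] = k·x_m/(k−1) = 6.9·20.2/5.9 = 23.6237.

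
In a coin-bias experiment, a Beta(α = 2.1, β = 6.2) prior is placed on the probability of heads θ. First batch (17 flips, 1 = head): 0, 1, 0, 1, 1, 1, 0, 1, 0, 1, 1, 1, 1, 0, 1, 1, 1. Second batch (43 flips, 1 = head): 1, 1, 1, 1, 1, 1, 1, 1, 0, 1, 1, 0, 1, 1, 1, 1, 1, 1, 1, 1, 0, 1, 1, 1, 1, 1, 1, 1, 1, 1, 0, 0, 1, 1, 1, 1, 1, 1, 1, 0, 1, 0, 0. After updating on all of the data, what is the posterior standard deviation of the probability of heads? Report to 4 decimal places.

The Beta prior is conjugate to a Binomial/Bernoulli likelihood; the update adds successes to α and failures to β.
After batch 1: Beta(2.1+12, 6.2+5) = Beta(14.1, 11.2).
After batch 2: Beta(14.1+35, 11.2+8) = Beta(49.1, 19.2).
Var = αβ/((α+β)²(α+β+1)) = 49.1·19.2/(68.3²·69.3) = 0.00291614; SD = √0.00291614 = 0.0540.

0.0540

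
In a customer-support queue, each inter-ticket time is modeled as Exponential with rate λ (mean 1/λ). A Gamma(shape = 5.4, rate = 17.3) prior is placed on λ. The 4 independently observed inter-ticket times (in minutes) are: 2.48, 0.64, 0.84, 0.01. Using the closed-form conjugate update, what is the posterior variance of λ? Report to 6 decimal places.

0.020777

With a Gamma(shape α, rate β) prior on the exponential rate λ, the posterior after n observations with total T = Σxᵢ is Gamma(α+n, β+T).
Sum of observations T = 3.97 minutes; n = 4.
Posterior: Gamma(5.4+4, 17.3+3.97) = Gamma(9.4, 21.27).
Var = α/β² = 0.020777.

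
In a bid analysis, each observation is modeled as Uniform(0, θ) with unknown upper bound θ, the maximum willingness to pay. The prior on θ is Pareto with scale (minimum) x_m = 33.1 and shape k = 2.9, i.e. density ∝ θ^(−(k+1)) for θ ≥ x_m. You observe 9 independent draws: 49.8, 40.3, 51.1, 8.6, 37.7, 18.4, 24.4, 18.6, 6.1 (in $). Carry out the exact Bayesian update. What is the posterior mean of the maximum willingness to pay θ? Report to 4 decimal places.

55.7881

A Pareto(scale x_m, shape k) prior on the upper bound θ of Uniform(0, θ) is conjugate: posterior is Pareto(max(x_m, max xᵢ), k + n).
Sample maximum = 51.1; prior scale x_m = 33.1 → posterior scale = max = 51.1.
Posterior shape = 2.9 + 9 = 11.9.
E[θ|data] = k·x_m/(k−1) = 11.9·51.1/10.9 = 55.7881.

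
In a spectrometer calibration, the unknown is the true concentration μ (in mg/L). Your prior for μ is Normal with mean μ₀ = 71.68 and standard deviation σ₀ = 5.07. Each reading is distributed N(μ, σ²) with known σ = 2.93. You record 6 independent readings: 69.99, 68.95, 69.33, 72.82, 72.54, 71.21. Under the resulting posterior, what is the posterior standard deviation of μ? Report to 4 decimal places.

1.1642

For Normal data with known variance σ², a Normal(μ₀, σ₀²) prior on μ is conjugate. Posterior precision = 1/σ₀² + n/σ²; posterior mean is the precision-weighted average of μ₀ and x̄.
σ₀² = 5.07² = 25.7049, σ² = 2.93² = 8.5849; σ² + n·σ₀² = 8.5849 + 6·25.7049 = 162.8143.
Posterior precision = 1/σ₀² + n/σ² = 1/25.7049 + 6/8.5849 = (σ² + n·σ₀²)/(σ₀²σ²) = 162.8143/(25.7049·8.5849); posterior variance σₙ² = σ₀²σ²/(σ² + n·σ₀²) = 25.7049·8.5849/162.8143 = 1.355372.
Posterior SD = √σₙ² = √(25.7049·8.5849/162.8143) = 1.1642.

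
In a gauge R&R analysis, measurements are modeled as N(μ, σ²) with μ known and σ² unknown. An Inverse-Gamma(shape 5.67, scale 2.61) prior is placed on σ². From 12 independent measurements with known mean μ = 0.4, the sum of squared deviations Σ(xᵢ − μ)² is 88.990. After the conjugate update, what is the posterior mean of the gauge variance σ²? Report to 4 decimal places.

With known mean μ and an Inverse-Gamma(α, β) prior on σ², the Normal likelihood is conjugate: posterior is Inv-Gamma(α + n/2, β + Σ(xᵢ−μ)²/2).
Posterior: Inv-Gamma(5.67 + 12/2, 2.61 + 88.990/2) = Inv-Gamma(11.67, 47.1050).
E[σ²|data] = β/(α−1) = 47.1050/10.67 = 4.4147.

4.4147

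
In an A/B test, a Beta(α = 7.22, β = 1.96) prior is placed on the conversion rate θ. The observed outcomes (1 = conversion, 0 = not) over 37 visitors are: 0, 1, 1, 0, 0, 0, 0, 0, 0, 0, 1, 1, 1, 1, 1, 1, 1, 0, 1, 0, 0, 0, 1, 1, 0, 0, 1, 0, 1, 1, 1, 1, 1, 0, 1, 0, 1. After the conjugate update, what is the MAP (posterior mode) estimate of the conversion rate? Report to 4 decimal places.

The Beta prior is conjugate to a Binomial/Bernoulli likelihood; the update adds successes to α and failures to β.
Posterior: Beta(α+k, β+n−k) = Beta(7.22+20, 1.96+17) = Beta(27.22, 18.96).
Mode of Beta(a,b) for a,b>1 is (a−1)/(a+b−2) = 26.22/44.18 = 0.5935.

0.5935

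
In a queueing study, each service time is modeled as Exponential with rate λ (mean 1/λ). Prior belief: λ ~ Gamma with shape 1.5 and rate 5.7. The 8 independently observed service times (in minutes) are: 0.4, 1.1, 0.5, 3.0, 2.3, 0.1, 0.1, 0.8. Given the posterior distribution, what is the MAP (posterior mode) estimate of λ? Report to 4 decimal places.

With a Gamma(shape α, rate β) prior on the exponential rate λ, the posterior after n observations with total T = Σxᵢ is Gamma(α+n, β+T).
Sum of observations T = 8.3 minutes; n = 8.
Posterior: Gamma(1.5+8, 5.7+8.3) = Gamma(9.5, 14.0).
Mode = (α−1)/β = 0.6071.

0.6071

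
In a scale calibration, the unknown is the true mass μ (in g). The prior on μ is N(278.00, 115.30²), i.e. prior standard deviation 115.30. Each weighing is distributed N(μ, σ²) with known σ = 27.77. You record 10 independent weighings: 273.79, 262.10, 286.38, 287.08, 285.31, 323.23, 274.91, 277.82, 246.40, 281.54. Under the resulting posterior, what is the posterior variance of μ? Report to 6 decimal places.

76.672523

For Normal data with known variance σ², a Normal(μ₀, σ₀²) prior on μ is conjugate. Posterior precision = 1/σ₀² + n/σ²; posterior mean is the precision-weighted average of μ₀ and x̄.
σ₀² = 115.30² = 13294.09, σ² = 27.77² = 771.1729; σ² + n·σ₀² = 771.1729 + 10·13294.09 = 133712.0729.
Posterior precision = 1/σ₀² + n/σ² = 1/13294.09 + 10/771.1729 = (σ² + n·σ₀²)/(σ₀²σ²) = 133712.0729/(13294.09·771.1729); posterior variance σₙ² = σ₀²σ²/(σ² + n·σ₀²) = 13294.09·771.1729/133712.0729 = 76.672523.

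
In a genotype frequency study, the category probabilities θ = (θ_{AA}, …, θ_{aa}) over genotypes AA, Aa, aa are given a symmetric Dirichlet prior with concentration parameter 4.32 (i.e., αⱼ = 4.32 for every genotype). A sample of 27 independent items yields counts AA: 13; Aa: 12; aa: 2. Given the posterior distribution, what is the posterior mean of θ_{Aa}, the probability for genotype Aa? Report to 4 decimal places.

The Dirichlet prior is conjugate to the Multinomial likelihood: each posterior αⱼ = prior αⱼ + observed count nⱼ.
Posterior concentration: (17.32, 16.32, 6.32), total = 39.96.
E[θ_{Aa}|data] = α_{Aa}/Σα = 16.32/39.96 = 0.4084.

0.4084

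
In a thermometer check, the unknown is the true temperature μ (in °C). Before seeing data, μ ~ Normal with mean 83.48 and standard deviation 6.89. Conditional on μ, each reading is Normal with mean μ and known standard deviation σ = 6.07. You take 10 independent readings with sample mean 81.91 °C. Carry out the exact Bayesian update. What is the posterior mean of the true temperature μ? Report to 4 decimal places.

82.0231

For Normal data with known variance σ², a Normal(μ₀, σ₀²) prior on μ is conjugate. Posterior precision = 1/σ₀² + n/σ²; posterior mean is the precision-weighted average of μ₀ and x̄.
n·x̄ = 10·81.91 = 819.1.
σ₀² = 6.89² = 47.4721, σ² = 6.07² = 36.8449; σ² + n·σ₀² = 36.8449 + 10·47.4721 = 511.5659.
Posterior mean = (μ₀/σ₀² + n·x̄/σ²)/(1/σ₀² + n/σ²) = (σ²·μ₀ + σ₀²·n·x̄)/(σ² + n·σ₀²) = (36.8449·83.48 + 47.4721·819.1)/511.5659 = 41960.209362/511.5659 = 82.0231.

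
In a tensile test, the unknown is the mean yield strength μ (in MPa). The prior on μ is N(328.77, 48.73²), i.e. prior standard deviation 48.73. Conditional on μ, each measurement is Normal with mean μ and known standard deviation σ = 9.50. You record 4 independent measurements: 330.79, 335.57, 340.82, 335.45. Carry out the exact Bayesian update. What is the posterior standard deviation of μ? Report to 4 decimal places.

For Normal data with known variance σ², a Normal(μ₀, σ₀²) prior on μ is conjugate. Posterior precision = 1/σ₀² + n/σ²; posterior mean is the precision-weighted average of μ₀ and x̄.
σ₀² = 48.73² = 2374.6129, σ² = 9.50² = 90.25; σ² + n·σ₀² = 90.25 + 4·2374.6129 = 9588.7016.
Posterior precision = 1/σ₀² + n/σ² = 1/2374.6129 + 4/90.25 = (σ² + n·σ₀²)/(σ₀²σ²) = 9588.7016/(2374.6129·90.25); posterior variance σₙ² = σ₀²σ²/(σ² + n·σ₀²) = 2374.6129·90.25/9588.7016 = 22.350139.
Posterior SD = √σₙ² = √(2374.6129·90.25/9588.7016) = 4.7276.

4.7276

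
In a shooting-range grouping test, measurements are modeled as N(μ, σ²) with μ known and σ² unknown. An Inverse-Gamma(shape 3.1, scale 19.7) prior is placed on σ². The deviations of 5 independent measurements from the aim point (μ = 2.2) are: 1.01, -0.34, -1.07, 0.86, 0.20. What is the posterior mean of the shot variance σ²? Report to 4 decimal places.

With known mean μ and an Inverse-Gamma(α, β) prior on σ², the Normal likelihood is conjugate: posterior is Inv-Gamma(α + n/2, β + Σ(xᵢ−μ)²/2).
Σ(xᵢ−μ)² = (1.01)² + (-0.34)² + (-1.07)² + (0.86)² + (0.20)² = 3.0602.
Posterior: Inv-Gamma(3.1 + 5/2, 19.7 + 3.0602/2) = Inv-Gamma(5.60, 21.23010).
E[σ²|data] = β/(α−1) = 21.23010/4.60 = 4.6152.

4.6152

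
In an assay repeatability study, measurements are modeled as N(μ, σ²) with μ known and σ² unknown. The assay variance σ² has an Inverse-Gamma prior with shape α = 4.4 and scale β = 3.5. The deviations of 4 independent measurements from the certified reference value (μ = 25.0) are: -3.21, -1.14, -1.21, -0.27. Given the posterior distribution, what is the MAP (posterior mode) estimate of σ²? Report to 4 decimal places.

With known mean μ and an Inverse-Gamma(α, β) prior on σ², the Normal likelihood is conjugate: posterior is Inv-Gamma(α + n/2, β + Σ(xᵢ−μ)²/2).
Σ(xᵢ−μ)² = (-3.21)² + (-1.14)² + (-1.21)² + (-0.27)² = 13.1407.
Posterior: Inv-Gamma(4.4 + 4/2, 3.5 + 13.1407/2) = Inv-Gamma(6.40, 10.07035).
Mode = β/(α+1) = 10.07035/7.40 = 1.3609.

1.3609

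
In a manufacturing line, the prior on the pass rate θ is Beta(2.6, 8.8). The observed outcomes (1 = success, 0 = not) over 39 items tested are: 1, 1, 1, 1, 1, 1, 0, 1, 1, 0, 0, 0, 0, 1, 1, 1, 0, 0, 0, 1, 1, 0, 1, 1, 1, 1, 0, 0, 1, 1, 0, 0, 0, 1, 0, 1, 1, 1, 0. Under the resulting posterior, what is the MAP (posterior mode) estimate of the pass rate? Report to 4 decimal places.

0.5083

The Beta prior is conjugate to a Binomial/Bernoulli likelihood; the update adds successes to α and failures to β.
Posterior: Beta(α+k, β+n−k) = Beta(2.6+23, 8.8+16) = Beta(25.6, 24.8).
Mode of Beta(a,b) for a,b>1 is (a−1)/(a+b−2) = 24.6/48.4 = 0.5083.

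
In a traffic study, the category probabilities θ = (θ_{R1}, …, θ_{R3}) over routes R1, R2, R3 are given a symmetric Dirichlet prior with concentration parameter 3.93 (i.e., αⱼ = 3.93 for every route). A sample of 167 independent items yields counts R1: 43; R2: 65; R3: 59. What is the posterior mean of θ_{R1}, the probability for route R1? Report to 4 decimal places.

The Dirichlet prior is conjugate to the Multinomial likelihood: each posterior αⱼ = prior αⱼ + observed count nⱼ.
Posterior concentration: (46.93, 68.93, 62.93), total = 178.79.
E[θ_{R1}|data] = α_{R1}/Σα = 46.93/178.79 = 0.2625.

0.2625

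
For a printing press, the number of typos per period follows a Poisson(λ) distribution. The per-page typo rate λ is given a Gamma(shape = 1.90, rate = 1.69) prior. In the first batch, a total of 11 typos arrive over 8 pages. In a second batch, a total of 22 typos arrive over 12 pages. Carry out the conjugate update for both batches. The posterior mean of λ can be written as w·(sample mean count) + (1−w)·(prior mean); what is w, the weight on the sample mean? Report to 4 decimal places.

With a Gamma(shape α, rate β) prior, the Poisson likelihood is conjugate: the posterior is Gamma(α + ΣXᵢ, β + n).
Total number of pages: n = 8 + 12 = 20.
Posterior mean = (α₀+S)/(β₀+n) = [n/(β₀+n)]·(S/n) + [β₀/(β₀+n)]·(α₀/β₀), so only n and β₀ enter the weight.
Weight on data w = n/(β₀+n) = 20/(1.69+20) = 20/21.69 = 0.9221.

0.9221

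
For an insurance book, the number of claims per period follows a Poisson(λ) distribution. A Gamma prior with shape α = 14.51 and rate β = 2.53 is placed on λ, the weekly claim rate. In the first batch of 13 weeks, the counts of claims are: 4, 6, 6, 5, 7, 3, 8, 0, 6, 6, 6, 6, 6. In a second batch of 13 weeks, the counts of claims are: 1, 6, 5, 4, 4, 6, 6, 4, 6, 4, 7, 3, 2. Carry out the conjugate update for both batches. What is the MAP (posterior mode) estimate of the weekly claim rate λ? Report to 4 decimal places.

With a Gamma(shape α, rate β) prior, the Poisson likelihood is conjugate: the posterior is Gamma(α + ΣXᵢ, β + n).
Batch 1: sum of counts S = 69 over n = 13 weeks.
After batch 1: Gamma(α+S, β+n) = Gamma(14.51+69, 2.53+13) = Gamma(83.51, 15.53).
Batch 2: sum of counts S = 58 over n = 13 weeks.
After batch 2: Gamma(α+S, β+n) = Gamma(83.51+58, 15.53+13) = Gamma(141.51, 28.53).
Mode of Gamma(α,β) for α≥1 is (α−1)/β = 140.51/28.53 = 4.9250.

4.9250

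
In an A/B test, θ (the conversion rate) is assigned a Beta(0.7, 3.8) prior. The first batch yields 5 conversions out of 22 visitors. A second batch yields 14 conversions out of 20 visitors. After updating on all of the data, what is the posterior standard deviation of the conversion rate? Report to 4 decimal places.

0.0717

The Beta prior is conjugate to a Binomial/Bernoulli likelihood; the update adds successes to α and failures to β.
After batch 1: Beta(0.7+5, 3.8+17) = Beta(5.7, 20.8).
After batch 2: Beta(5.7+14, 20.8+6) = Beta(19.7, 26.8).
Var = αβ/((α+β)²(α+β+1)) = 19.7·26.8/(46.5²·47.5) = 0.00514045; SD = √0.00514045 = 0.0717.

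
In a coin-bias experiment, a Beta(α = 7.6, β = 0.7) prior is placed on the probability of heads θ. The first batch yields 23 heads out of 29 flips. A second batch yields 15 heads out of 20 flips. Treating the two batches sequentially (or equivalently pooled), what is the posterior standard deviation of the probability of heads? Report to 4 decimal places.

0.0528

The Beta prior is conjugate to a Binomial/Bernoulli likelihood; the update adds successes to α and failures to β.
After batch 1: Beta(7.6+23, 0.7+6) = Beta(30.6, 6.7).
After batch 2: Beta(30.6+15, 6.7+5) = Beta(45.6, 11.7).
Var = αβ/((α+β)²(α+β+1)) = 45.6·11.7/(57.3²·58.3) = 0.00278723; SD = √0.00278723 = 0.0528.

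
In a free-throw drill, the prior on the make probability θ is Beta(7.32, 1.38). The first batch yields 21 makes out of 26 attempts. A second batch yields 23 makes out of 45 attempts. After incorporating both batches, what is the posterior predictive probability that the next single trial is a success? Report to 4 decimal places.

0.6439

The Beta prior is conjugate to a Binomial/Bernoulli likelihood; the update adds successes to α and failures to β.
After batch 1: Beta(7.32+21, 1.38+5) = Beta(28.32, 6.38).
After batch 2: Beta(28.32+23, 6.38+22) = Beta(51.32, 28.38).
For a single future Bernoulli trial, P(success | data) = α/(α+β) = 0.6439.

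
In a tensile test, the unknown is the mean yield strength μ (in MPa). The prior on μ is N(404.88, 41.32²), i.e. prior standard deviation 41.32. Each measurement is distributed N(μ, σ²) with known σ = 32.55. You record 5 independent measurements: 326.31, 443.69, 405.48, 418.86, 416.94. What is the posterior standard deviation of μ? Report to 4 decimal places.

For Normal data with known variance σ², a Normal(μ₀, σ₀²) prior on μ is conjugate. Posterior precision = 1/σ₀² + n/σ²; posterior mean is the precision-weighted average of μ₀ and x̄.
σ₀² = 41.32² = 1707.3424, σ² = 32.55² = 1059.5025; σ² + n·σ₀² = 1059.5025 + 5·1707.3424 = 9596.2145.
Posterior precision = 1/σ₀² + n/σ² = 1/1707.3424 + 5/1059.5025 = (σ² + n·σ₀²)/(σ₀²σ²) = 9596.2145/(1707.3424·1059.5025); posterior variance σₙ² = σ₀²σ²/(σ² + n·σ₀²) = 1707.3424·1059.5025/9596.2145 = 188.504909.
Posterior SD = √σₙ² = √(1707.3424·1059.5025/9596.2145) = 13.7297.

13.7297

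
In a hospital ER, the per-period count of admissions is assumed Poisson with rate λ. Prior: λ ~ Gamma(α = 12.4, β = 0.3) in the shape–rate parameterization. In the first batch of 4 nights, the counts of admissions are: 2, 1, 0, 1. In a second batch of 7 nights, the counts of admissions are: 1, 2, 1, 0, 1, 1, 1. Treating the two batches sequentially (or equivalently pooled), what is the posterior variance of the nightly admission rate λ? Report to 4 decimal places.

With a Gamma(shape α, rate β) prior, the Poisson likelihood is conjugate: the posterior is Gamma(α + ΣXᵢ, β + n).
Batch 1: sum of counts S = 4 over n = 4 nights.
After batch 1: Gamma(α+S, β+n) = Gamma(12.4+4, 0.3+4) = Gamma(16.4, 4.3).
Batch 2: sum of counts S = 7 over n = 7 nights.
After batch 2: Gamma(α+S, β+n) = Gamma(16.4+7, 4.3+7) = Gamma(23.4, 11.3).
Var = α/β² = 23.4/11.3² = 0.1833.

0.1833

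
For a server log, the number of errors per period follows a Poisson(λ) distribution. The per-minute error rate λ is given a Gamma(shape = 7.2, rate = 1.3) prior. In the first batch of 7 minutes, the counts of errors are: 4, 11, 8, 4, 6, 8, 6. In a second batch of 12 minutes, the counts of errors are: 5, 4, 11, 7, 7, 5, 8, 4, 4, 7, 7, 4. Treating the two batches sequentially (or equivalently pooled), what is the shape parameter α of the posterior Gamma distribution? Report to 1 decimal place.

127.2

With a Gamma(shape α, rate β) prior, the Poisson likelihood is conjugate: the posterior is Gamma(α + ΣXᵢ, β + n).
Batch 1: sum of counts S = 47 over n = 7 minutes.
After batch 1: Gamma(α+S, β+n) = Gamma(7.2+47, 1.3+7) = Gamma(54.2, 8.3).
Batch 2: sum of counts S = 73 over n = 12 minutes.
After batch 2: Gamma(α+S, β+n) = Gamma(54.2+73, 8.3+12) = Gamma(127.2, 20.3).
Posterior α = 127.2.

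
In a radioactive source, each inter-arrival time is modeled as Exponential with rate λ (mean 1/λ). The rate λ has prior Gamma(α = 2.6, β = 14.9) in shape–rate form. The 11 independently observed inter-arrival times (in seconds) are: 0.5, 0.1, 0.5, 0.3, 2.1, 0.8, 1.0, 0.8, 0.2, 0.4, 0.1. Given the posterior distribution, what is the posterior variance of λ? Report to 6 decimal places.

With a Gamma(shape α, rate β) prior on the exponential rate λ, the posterior after n observations with total T = Σxᵢ is Gamma(α+n, β+T).
Sum of observations T = 6.8 seconds; n = 11.
Posterior: Gamma(2.6+11, 14.9+6.8) = Gamma(13.6, 21.7).
Var = α/β² = 0.028881.

0.028881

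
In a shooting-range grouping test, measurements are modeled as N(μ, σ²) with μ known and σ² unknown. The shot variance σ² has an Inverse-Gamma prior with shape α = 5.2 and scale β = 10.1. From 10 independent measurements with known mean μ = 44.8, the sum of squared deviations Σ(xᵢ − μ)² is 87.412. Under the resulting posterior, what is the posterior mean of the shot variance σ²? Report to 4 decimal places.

5.8485

With known mean μ and an Inverse-Gamma(α, β) prior on σ², the Normal likelihood is conjugate: posterior is Inv-Gamma(α + n/2, β + Σ(xᵢ−μ)²/2).
Posterior: Inv-Gamma(5.2 + 10/2, 10.1 + 87.412/2) = Inv-Gamma(10.20, 53.8060).
E[σ²|data] = β/(α−1) = 53.8060/9.20 = 5.8485.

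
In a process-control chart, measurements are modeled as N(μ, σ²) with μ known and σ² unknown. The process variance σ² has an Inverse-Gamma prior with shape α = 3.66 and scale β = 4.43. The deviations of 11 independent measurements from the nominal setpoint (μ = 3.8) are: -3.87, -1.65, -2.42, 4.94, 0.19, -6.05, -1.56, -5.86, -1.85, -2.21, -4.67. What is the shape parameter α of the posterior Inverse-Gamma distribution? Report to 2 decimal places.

9.16

With known mean μ and an Inverse-Gamma(α, β) prior on σ², the Normal likelihood is conjugate: posterior is Inv-Gamma(α + n/2, β + Σ(xᵢ−μ)²/2).
Σ(xᵢ−μ)² = (-3.87)² + (-1.65)² + (-2.42)² + (4.94)² + (0.19)² + (-6.05)² + (-1.56)² + (-5.86)² + (-1.85)² + (-2.21)² + (-4.67)² = 151.4867.
Posterior: Inv-Gamma(3.66 + 11/2, 4.43 + 151.4867/2) = Inv-Gamma(9.16, 80.17335).
Posterior α = 9.16.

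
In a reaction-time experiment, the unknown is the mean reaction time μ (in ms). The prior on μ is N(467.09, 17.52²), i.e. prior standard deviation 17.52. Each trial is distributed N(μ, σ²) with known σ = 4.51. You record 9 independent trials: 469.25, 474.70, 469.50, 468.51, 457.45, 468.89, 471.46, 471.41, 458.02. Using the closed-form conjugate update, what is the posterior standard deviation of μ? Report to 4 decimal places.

1.4978

For Normal data with known variance σ², a Normal(μ₀, σ₀²) prior on μ is conjugate. Posterior precision = 1/σ₀² + n/σ²; posterior mean is the precision-weighted average of μ₀ and x̄.
σ₀² = 17.52² = 306.9504, σ² = 4.51² = 20.3401; σ² + n·σ₀² = 20.3401 + 9·306.9504 = 2782.8937.
Posterior precision = 1/σ₀² + n/σ² = 1/306.9504 + 9/20.3401 = (σ² + n·σ₀²)/(σ₀²σ²) = 2782.8937/(306.9504·20.3401); posterior variance σₙ² = σ₀²σ²/(σ² + n·σ₀²) = 306.9504·20.3401/2782.8937 = 2.243493.
Posterior SD = √σₙ² = √(306.9504·20.3401/2782.8937) = 1.4978.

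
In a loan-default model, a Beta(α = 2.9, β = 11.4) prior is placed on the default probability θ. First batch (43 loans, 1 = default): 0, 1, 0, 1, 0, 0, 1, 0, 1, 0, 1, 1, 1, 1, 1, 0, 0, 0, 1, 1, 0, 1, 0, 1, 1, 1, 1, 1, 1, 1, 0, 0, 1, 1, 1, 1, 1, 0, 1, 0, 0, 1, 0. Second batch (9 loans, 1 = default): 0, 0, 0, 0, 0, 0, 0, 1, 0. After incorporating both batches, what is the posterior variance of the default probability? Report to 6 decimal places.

0.003679

The Beta prior is conjugate to a Binomial/Bernoulli likelihood; the update adds successes to α and failures to β.
After batch 1: Beta(2.9+26, 11.4+17) = Beta(28.9, 28.4).
After batch 2: Beta(28.9+1, 28.4+8) = Beta(29.9, 36.4).
Var = αβ/((α+β)²(α+β+1)) = 29.9·36.4/(66.3²·67.3) = 0.003679.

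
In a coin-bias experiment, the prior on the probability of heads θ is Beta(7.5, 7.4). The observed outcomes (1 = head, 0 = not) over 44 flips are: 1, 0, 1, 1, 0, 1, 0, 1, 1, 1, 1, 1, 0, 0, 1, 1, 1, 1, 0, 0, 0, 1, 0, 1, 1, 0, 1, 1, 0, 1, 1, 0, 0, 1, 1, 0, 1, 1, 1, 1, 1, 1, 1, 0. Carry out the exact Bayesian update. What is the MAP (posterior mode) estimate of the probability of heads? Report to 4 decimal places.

The Beta prior is conjugate to a Binomial/Bernoulli likelihood; the update adds successes to α and failures to β.
Posterior: Beta(α+k, β+n−k) = Beta(7.5+29, 7.4+15) = Beta(36.5, 22.4).
Mode of Beta(a,b) for a,b>1 is (a−1)/(a+b−2) = 35.5/56.9 = 0.6239.

0.6239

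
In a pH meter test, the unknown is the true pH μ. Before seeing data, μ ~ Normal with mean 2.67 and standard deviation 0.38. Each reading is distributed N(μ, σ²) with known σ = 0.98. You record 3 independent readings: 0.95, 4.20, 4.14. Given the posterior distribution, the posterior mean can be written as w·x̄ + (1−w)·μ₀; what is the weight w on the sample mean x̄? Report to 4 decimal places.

0.3108

For Normal data with known variance σ², a Normal(μ₀, σ₀²) prior on μ is conjugate. Posterior precision = 1/σ₀² + n/σ²; posterior mean is the precision-weighted average of μ₀ and x̄.
σ₀² = 0.38² = 0.1444, σ² = 0.98² = 0.9604. Prior precision 1/σ₀² = 1/0.1444; data precision n/σ² = 3/0.9604.
w = (n/σ²)/(1/σ₀² + n/σ²) = n·σ₀²/(σ² + n·σ₀²) = 3·0.1444/(0.9604 + 3·0.1444) = 0.4332/1.3936 = 0.3108.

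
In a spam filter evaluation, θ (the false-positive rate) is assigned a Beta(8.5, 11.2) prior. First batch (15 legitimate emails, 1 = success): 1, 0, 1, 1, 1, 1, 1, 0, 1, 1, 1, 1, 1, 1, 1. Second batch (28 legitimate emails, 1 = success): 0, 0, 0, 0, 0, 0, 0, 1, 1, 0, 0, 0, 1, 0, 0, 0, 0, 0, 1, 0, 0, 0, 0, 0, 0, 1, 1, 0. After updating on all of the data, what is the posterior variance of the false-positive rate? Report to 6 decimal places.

The Beta prior is conjugate to a Binomial/Bernoulli likelihood; the update adds successes to α and failures to β.
After batch 1: Beta(8.5+13, 11.2+2) = Beta(21.5, 13.2).
After batch 2: Beta(21.5+6, 13.2+22) = Beta(27.5, 35.2).
Var = αβ/((α+β)²(α+β+1)) = 27.5·35.2/(62.7²·63.7) = 0.003865.

0.003865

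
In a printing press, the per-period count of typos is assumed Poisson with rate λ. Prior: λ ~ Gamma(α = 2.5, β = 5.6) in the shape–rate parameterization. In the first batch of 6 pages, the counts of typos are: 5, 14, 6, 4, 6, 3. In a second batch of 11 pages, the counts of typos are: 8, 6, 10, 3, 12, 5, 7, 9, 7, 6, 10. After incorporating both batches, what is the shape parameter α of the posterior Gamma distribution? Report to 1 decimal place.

With a Gamma(shape α, rate β) prior, the Poisson likelihood is conjugate: the posterior is Gamma(α + ΣXᵢ, β + n).
Batch 1: sum of counts S = 38 over n = 6 pages.
After batch 1: Gamma(α+S, β+n) = Gamma(2.5+38, 5.6+6) = Gamma(40.5, 11.6).
Batch 2: sum of counts S = 83 over n = 11 pages.
After batch 2: Gamma(α+S, β+n) = Gamma(40.5+83, 11.6+11) = Gamma(123.5, 22.6).
Posterior α = 123.5.

123.5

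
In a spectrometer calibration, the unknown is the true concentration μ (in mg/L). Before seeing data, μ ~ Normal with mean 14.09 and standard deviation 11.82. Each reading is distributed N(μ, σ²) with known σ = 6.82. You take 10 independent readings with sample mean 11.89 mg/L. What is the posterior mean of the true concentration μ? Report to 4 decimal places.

11.9609

For Normal data with known variance σ², a Normal(μ₀, σ₀²) prior on μ is conjugate. Posterior precision = 1/σ₀² + n/σ²; posterior mean is the precision-weighted average of μ₀ and x̄.
n·x̄ = 10·11.89 = 118.9.
σ₀² = 11.82² = 139.7124, σ² = 6.82² = 46.5124; σ² + n·σ₀² = 46.5124 + 10·139.7124 = 1443.6364.
Posterior mean = (μ₀/σ₀² + n·x̄/σ²)/(1/σ₀² + n/σ²) = (σ²·μ₀ + σ₀²·n·x̄)/(σ² + n·σ₀²) = (46.5124·14.09 + 139.7124·118.9)/1443.6364 = 17267.164076/1443.6364 = 11.9609.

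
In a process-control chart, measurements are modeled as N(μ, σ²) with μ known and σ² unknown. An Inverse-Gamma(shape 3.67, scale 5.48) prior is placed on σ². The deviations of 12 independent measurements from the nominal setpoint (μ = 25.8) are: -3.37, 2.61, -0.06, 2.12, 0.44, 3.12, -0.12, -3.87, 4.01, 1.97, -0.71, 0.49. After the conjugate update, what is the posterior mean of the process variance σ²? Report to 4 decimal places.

With known mean μ and an Inverse-Gamma(α, β) prior on σ², the Normal likelihood is conjugate: posterior is Inv-Gamma(α + n/2, β + Σ(xᵢ−μ)²/2).
Σ(xᵢ−μ)² = (-3.37)² + (2.61)² + (-0.06)² + (2.12)² + (0.44)² + (3.12)² + (-0.12)² + (-3.87)² + (4.01)² + (1.97)² + (-0.71)² + (0.49)² = 68.2915.
Posterior: Inv-Gamma(3.67 + 12/2, 5.48 + 68.2915/2) = Inv-Gamma(9.67, 39.62575).
E[σ²|data] = β/(α−1) = 39.62575/8.67 = 4.5704.

4.5704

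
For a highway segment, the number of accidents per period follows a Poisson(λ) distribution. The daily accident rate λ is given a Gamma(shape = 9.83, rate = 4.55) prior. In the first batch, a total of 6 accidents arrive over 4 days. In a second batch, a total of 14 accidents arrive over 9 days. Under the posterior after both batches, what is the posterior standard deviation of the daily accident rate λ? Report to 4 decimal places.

0.3112

With a Gamma(shape α, rate β) prior, the Poisson likelihood is conjugate: the posterior is Gamma(α + ΣXᵢ, β + n).
After batch 1: Gamma(α+S, β+n) = Gamma(9.83+6, 4.55+4) = Gamma(15.83, 8.55).
After batch 2: Gamma(α+S, β+n) = Gamma(15.83+14, 8.55+9) = Gamma(29.83, 17.55).
SD = √α/β = √29.83/17.55 = 0.3112.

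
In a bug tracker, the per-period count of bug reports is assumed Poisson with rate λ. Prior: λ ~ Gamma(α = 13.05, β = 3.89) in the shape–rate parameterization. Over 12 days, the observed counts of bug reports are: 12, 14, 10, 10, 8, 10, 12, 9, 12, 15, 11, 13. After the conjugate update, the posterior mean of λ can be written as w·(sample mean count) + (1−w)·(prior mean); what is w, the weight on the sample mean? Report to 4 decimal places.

With a Gamma(shape α, rate β) prior, the Poisson likelihood is conjugate: the posterior is Gamma(α + ΣXᵢ, β + n).
Posterior mean = (α₀+S)/(β₀+n) = [n/(β₀+n)]·(S/n) + [β₀/(β₀+n)]·(α₀/β₀), so only n and β₀ enter the weight.
Weight on data w = n/(β₀+n) = 12/(3.89+12) = 12/15.89 = 0.7552.

0.7552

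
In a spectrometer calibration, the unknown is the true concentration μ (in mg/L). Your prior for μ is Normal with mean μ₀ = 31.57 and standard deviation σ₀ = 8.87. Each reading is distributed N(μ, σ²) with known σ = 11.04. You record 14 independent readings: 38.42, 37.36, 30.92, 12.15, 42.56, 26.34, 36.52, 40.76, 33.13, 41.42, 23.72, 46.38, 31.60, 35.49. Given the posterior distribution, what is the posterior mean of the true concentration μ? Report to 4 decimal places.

For Normal data with known variance σ², a Normal(μ₀, σ₀²) prior on μ is conjugate. Posterior precision = 1/σ₀² + n/σ²; posterior mean is the precision-weighted average of μ₀ and x̄.
Σxᵢ = 38.42 + 37.36 + 30.92 + 12.15 + 42.56 + 26.34 + 36.52 + 40.76 + 33.13 + 41.42 + 23.72 + 46.38 + 31.60 + 35.49 = 476.77, so n·x̄ = 476.77.
σ₀² = 8.87² = 78.6769, σ² = 11.04² = 121.8816; σ² + n·σ₀² = 121.8816 + 14·78.6769 = 1223.3582.
Posterior mean = (μ₀/σ₀² + n·x̄/σ²)/(1/σ₀² + n/σ²) = (σ²·μ₀ + σ₀²·n·x̄)/(σ² + n·σ₀²) = (121.8816·31.57 + 78.6769·476.77)/1223.3582 = 41358.587725/1223.3582 = 33.8074.

33.8074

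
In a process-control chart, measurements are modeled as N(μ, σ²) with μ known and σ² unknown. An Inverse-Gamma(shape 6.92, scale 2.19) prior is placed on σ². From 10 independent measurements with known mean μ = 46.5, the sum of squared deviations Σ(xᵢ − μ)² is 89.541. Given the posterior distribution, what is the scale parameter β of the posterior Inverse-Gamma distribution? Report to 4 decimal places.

46.9605

With known mean μ and an Inverse-Gamma(α, β) prior on σ², the Normal likelihood is conjugate: posterior is Inv-Gamma(α + n/2, β + Σ(xᵢ−μ)²/2).
Posterior: Inv-Gamma(6.92 + 10/2, 2.19 + 89.541/2) = Inv-Gamma(11.92, 46.9605).
Posterior β = 46.9605.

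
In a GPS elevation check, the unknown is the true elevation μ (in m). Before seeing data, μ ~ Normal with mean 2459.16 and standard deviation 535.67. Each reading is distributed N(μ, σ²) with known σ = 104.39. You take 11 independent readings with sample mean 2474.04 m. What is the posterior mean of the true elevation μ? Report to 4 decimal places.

For Normal data with known variance σ², a Normal(μ₀, σ₀²) prior on μ is conjugate. Posterior precision = 1/σ₀² + n/σ²; posterior mean is the precision-weighted average of μ₀ and x̄.
n·x̄ = 11·2474.04 = 27214.44.
σ₀² = 535.67² = 286942.3489, σ² = 104.39² = 10897.2721; σ² + n·σ₀² = 10897.2721 + 11·286942.3489 = 3167263.11.
Posterior mean = (μ₀/σ₀² + n·x̄/σ²)/(1/σ₀² + n/σ²) = (σ²·μ₀ + σ₀²·n·x̄)/(σ² + n·σ₀²) = (10897.2721·2459.16 + 286942.3489·27214.44)/3167263.11 = 7835773473.255552/3167263.11 = 2473.9888.

2473.9888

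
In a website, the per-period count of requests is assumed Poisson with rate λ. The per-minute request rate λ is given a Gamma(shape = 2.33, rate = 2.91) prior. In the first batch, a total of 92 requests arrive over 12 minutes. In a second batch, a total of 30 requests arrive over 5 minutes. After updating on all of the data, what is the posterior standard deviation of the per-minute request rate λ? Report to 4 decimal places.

0.5600

With a Gamma(shape α, rate β) prior, the Poisson likelihood is conjugate: the posterior is Gamma(α + ΣXᵢ, β + n).
After batch 1: Gamma(α+S, β+n) = Gamma(2.33+92, 2.91+12) = Gamma(94.33, 14.91).
After batch 2: Gamma(α+S, β+n) = Gamma(94.33+30, 14.91+5) = Gamma(124.33, 19.91).
SD = √α/β = √124.33/19.91 = 0.5600.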